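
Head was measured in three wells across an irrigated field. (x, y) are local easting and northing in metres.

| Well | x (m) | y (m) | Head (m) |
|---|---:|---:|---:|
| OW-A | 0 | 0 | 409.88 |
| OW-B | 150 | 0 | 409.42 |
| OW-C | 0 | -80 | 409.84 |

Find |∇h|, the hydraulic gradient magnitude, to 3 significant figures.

∂h/∂x = (409.42 − 409.88) / (150 − 0) = -0.003067
∂h/∂y = (409.84 − 409.88) / (-80 − 0) = +0.0005000
|∇h| = √(-0.003067² + 0.0005000²) = 0.003107

0.00311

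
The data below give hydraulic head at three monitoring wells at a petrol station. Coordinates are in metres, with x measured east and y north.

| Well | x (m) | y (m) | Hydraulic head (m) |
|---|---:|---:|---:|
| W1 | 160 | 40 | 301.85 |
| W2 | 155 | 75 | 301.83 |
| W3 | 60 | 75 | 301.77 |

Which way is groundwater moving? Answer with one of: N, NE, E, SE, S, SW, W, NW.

NW

Taking W1 as reference: W2−W1 = (-5, 35, -0.02); W3−W1 = (-100, 35, -0.08).
Determinant of the coordinate differences = (-5)·35 − (-100)·35 = 3325.
∂h/∂x = [(-0.02)·35 − (-0.08)·35] / 3325 = +0.0006316
∂h/∂y = [(-5)·(-0.08) − (-100)·(-0.02)] / 3325 = -0.0004812
Flow = −∇h = (-0.0006316 east, +0.0004812 north), which points northwest.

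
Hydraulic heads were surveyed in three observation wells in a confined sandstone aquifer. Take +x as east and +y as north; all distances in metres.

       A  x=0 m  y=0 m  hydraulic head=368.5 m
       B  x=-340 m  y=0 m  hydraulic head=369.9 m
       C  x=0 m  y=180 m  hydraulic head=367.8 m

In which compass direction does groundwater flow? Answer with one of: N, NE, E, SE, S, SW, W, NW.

∂h/∂x = (369.9 − 368.5) / (-340 − 0) = -0.004118
∂h/∂y = (367.8 − 368.5) / (180 − 0) = -0.003889
Flow = −∇h = (+0.004118 east, +0.003889 north), which points northeast.

NE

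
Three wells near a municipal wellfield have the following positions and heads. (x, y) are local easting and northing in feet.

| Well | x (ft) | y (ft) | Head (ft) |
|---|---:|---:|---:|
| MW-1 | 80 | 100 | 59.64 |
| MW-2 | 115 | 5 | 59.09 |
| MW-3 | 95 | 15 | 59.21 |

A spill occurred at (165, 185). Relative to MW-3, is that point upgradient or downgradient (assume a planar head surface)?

upgradient

Differences from MW-1: to MW-2 (Δx, Δy, Δh) = (35, -95, -0.55); to MW-3 = (15, -85, -0.43).
Determinant of the coordinate differences = 35·(-85) − 15·(-95) = -1550.
∂h/∂x = [(-0.55)·(-85) − (-0.43)·(-95)] / -1550 = -0.003806
∂h/∂y = [35·(-0.43) − 15·(-0.55)] / -1550 = +0.004387
Head at (165, 185) = 59.64 + (-0.003806)·(85) + (+0.004387)·(85) = 59.69 ft.
That is higher than the 59.21 ft at MW-3, so the point is upgradient.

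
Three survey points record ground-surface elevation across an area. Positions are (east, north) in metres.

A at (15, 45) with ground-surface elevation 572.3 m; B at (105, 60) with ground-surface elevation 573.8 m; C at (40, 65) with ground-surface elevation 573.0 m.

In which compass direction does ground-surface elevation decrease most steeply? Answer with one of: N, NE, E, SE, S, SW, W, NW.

SW

Three-point gradient (reference A): Δ to B = (90, 15, +1.5), Δ to C = (25, 20, +0.7).
∂z/∂x = +0.01368, ∂z/∂y = +0.01789 (det = 1425).
Steepest decrease is along −∇f = (-0.01368 E, -0.01789 N) → southwest.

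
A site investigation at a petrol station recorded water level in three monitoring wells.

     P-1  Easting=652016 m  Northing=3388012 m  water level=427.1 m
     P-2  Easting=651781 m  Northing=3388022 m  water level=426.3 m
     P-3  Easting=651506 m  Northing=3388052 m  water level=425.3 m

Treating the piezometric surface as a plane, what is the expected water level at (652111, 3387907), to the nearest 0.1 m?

With h = a·x + b·y + c and P-1 as origin, the differences give:
  (-235)·a + 10·b = -0.8
  (-510)·a + 40·b = -1.8
Eliminate b (×40 and ×10, subtract): -4300·a = -14.00 → a = ∂h/∂x = +0.003256
Back-substitute: b = ∂h/∂y = -0.003488.
h(652111, 3387907) = 427.1 + (+0.003256)·(95) + (-0.003488)·(-105) = 427.1 +0.309 +0.366 = 427.776 m.

427.8 m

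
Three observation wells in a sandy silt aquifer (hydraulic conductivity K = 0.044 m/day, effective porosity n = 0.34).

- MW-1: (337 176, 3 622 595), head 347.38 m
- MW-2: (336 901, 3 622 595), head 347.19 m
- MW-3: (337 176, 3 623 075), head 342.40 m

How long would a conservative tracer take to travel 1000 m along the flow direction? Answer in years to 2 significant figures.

2000 years

∂h/∂x = (347.19 − 347.38) / (336901 − 337176) = +0.0006909
∂h/∂y = (342.40 − 347.38) / (3623075 − 3622595) = -0.01038
|∇h| = √(0.0006909² + -0.01038²) = 0.0104
Seepage velocity v = K·i/n = 0.044 × 0.0104 / 0.34 = 0.001346 m/day.
t = 1000 / 0.001346 = 7.429e+05 days = 2.03e+03 years.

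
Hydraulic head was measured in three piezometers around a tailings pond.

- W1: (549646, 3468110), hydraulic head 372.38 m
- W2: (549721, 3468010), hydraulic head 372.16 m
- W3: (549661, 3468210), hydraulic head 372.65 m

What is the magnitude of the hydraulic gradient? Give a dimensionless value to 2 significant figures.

0.0027

Taking W1 as reference: W2−W1 = (75, -100, -0.22); W3−W1 = (15, 100, +0.27).
Solve a·Δx + b·Δy = Δh: det = 75·100 − 15·(-100) = 9000.
∂h/∂x = [(-0.22)·100 − (+0.27)·(-100)] / 9000 = +0.0005556
∂h/∂y = [75·(+0.27) − 15·(-0.22)] / 9000 = +0.002617
|∇h| = √(0.0005556² + 0.002617²) = 0.002675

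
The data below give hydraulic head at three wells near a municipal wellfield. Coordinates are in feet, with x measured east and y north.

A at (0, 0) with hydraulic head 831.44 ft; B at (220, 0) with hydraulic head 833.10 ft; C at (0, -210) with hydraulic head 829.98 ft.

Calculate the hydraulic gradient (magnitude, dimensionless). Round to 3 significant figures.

0.0103

∂h/∂x = (833.10 − 831.44) / (220 − 0) = +0.007545
∂h/∂y = (829.98 − 831.44) / (-210 − 0) = +0.006952
|∇h| = √(0.007545² + 0.006952²) = 0.01026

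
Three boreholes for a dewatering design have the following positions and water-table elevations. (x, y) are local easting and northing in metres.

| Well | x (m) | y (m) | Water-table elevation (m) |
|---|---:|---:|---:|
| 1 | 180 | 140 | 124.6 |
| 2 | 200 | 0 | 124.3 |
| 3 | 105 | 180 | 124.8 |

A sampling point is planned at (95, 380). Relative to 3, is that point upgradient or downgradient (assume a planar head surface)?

upgradient

With h = a·x + b·y + c and 1 as origin, the differences give:
  20·a + (-140)·b = -0.3
  (-75)·a + 40·b = +0.2
Eliminate b (×40 and ×(-140), subtract): -9700·a = 16.00 → a = ∂h/∂x = -0.001649
Back-substitute: b = ∂h/∂y = +0.001907.
Head at (95, 380) = 124.6 + (-0.001649)·(-85) + (+0.001907)·(240) = 125.20 m.
That is higher than the 124.8 m at 3, so the point is upgradient.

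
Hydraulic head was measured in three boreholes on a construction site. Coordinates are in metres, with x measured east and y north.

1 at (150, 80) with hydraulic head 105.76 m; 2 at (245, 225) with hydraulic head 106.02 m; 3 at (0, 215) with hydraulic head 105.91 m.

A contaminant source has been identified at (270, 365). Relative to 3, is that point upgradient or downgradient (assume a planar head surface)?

Taking 1 as reference: 2−1 = (95, 145, +0.26); 3−1 = (-150, 135, +0.15).
Determinant of the coordinate differences = 95·135 − (-150)·145 = 34575.
∂h/∂x = [(+0.26)·135 − (+0.15)·145] / 34575 = +0.0003861
∂h/∂y = [95·(+0.15) − (-150)·(+0.26)] / 34575 = +0.001540
Head at (270, 365) = 105.76 + (+0.0003861)·(120) + (+0.001540)·(285) = 106.25 m.
That is higher than the 105.91 m at 3, so the point is upgradient.

upgradient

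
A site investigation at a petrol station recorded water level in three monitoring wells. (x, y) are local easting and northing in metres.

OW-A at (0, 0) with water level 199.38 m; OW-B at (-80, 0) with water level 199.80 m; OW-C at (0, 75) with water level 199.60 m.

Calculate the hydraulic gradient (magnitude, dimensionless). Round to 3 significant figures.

0.00601

∂h/∂x = (199.80 − 199.38) / (-80 − 0) = -0.005250
∂h/∂y = (199.60 − 199.38) / (75 − 0) = +0.002933
|∇h| = √(-0.005250² + 0.002933²) = 0.006014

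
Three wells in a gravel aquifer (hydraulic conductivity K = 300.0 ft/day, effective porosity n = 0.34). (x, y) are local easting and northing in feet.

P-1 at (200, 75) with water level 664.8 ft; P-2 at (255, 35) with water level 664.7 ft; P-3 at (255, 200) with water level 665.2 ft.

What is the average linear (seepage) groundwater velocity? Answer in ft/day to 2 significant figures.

With h = a·x + b·y + c and P-1 as origin, the differences give:
  55·a + (-40)·b = -0.1
  55·a + 125·b = +0.4
Eliminate b (×125 and ×(-40), subtract): 9075·a = 3.50 → a = ∂h/∂x = +0.0003857
Back-substitute: b = ∂h/∂y = +0.003030.
|∇h| = √(0.0003857² + 0.003030²) = 0.003054
Seepage velocity v = K·i/n = 300.0 × 0.003054 / 0.34 = 2.695 ft/day.

2.7 ft/day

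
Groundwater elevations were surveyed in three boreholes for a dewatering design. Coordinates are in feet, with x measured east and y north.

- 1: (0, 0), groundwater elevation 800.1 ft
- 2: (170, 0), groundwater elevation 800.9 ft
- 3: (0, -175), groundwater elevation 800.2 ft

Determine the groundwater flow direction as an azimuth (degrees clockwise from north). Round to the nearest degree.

∂h/∂x = (800.9 − 800.1) / (170 − 0) = +0.004706
∂h/∂y = (800.2 − 800.1) / (-175 − 0) = -0.0005714
Flow direction (−∇h) has components (-0.004706 E, +0.0005714 N).
Azimuth = atan2(E, N) = atan2(-0.004706, +0.0005714) = 276.9° ≈ 277°.

277°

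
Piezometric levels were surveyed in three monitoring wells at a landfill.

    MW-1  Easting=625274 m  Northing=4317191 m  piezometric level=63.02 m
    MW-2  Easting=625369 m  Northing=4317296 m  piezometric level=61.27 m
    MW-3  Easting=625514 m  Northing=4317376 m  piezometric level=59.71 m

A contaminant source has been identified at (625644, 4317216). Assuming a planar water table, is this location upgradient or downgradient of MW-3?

Differences from MW-1: to MW-2 (Δx, Δy, Δh) = (95, 105, -1.75); to MW-3 = (240, 185, -3.31).
Determinant of the coordinate differences = 95·185 − 240·105 = -7625.
∂h/∂x = [(-1.75)·185 − (-3.31)·105] / -7625 = -0.003121
∂h/∂y = [95·(-3.31) − 240·(-1.75)] / -7625 = -0.01384
Head at (625644, 4317216) = 63.02 + (-0.003121)·(370) + (-0.01384)·(25) = 61.52 m.
That is higher than the 59.71 m at MW-3, so the point is upgradient.

upgradient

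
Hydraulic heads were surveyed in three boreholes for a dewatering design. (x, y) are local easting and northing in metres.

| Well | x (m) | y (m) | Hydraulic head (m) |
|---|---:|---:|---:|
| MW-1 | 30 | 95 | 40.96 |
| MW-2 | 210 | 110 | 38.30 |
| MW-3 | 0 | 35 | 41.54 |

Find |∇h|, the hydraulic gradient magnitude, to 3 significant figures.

0.0148

With h = a·x + b·y + c and MW-1 as origin, the differences give:
  180·a + 15·b = -2.66
  (-30)·a + (-60)·b = +0.58
Eliminate b (×(-60) and ×15, subtract): -10350·a = 150.900 → a = ∂h/∂x = -0.01458
Back-substitute: b = ∂h/∂y = -0.002377.
|∇h| = √(-0.01458² + -0.002377²) = 0.01477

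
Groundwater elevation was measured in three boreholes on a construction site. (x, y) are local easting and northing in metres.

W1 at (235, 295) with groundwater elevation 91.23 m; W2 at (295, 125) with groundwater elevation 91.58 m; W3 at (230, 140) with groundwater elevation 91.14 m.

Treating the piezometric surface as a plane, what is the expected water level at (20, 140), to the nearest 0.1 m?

89.7 m

Differences from W1: to W2 (Δx, Δy, Δh) = (60, -170, +0.35); to W3 = (-5, -155, -0.09).
Solve a·Δx + b·Δy = Δh: det = 60·(-155) − (-5)·(-170) = -10150.
∂h/∂x = [(+0.35)·(-155) − (-0.09)·(-170)] / -10150 = +0.006852
∂h/∂y = [60·(-0.09) − (-5)·(+0.35)] / -10150 = +0.0003596
h(20, 140) = 91.23 + (+0.006852)·(-215) + (+0.0003596)·(-155) = 91.23 -1.473 -0.056 = 89.701 m.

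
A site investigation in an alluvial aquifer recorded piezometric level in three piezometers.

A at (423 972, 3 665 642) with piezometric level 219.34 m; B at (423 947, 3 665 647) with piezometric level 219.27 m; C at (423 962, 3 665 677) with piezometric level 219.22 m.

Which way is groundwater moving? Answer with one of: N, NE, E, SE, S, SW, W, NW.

Taking A as reference: B−A = (-25, 5, -0.07); C−A = (-10, 35, -0.12).
Solve a·Δx + b·Δy = Δh: det = (-25)·35 − (-10)·5 = -825.
∂h/∂x = [(-0.07)·35 − (-0.12)·5] / -825 = +0.002242
∂h/∂y = [(-25)·(-0.12) − (-10)·(-0.07)] / -825 = -0.002788
Flow = −∇h = (-0.002242 east, +0.002788 north), which points northwest.

NW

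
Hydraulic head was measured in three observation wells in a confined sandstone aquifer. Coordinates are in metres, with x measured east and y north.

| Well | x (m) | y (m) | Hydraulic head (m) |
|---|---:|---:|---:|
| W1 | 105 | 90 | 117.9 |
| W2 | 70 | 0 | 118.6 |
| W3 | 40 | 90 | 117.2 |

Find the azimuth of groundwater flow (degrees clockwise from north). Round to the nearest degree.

318°

With h = a·x + b·y + c and W1 as origin, the differences give:
  (-35)·a + (-90)·b = +0.7
  (-65)·a + 0·b = -0.7
Eliminate b (×0 and ×(-90), subtract): -5850·a = -63.00 → a = ∂h/∂x = +0.01077
Back-substitute: b = ∂h/∂y = -0.01197.
Flow direction (−∇h) has components (-0.01077 E, +0.01197 N).
Azimuth = atan2(E, N) = atan2(-0.01077, +0.01197) = 318.0° ≈ 318°.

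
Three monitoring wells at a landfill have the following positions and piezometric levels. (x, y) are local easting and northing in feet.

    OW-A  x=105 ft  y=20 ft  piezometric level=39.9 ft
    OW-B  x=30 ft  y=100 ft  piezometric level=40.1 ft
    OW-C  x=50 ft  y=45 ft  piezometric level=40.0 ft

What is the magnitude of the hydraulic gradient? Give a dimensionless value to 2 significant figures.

0.0018

Three-point gradient (reference OW-A): Δ to OW-B = (-75, 80, +0.2), Δ to OW-C = (-55, 25, +0.1).
∂h/∂x = -0.001188, ∂h/∂y = +0.001386 (det = 2525).
|∇h| = √(-0.001188² + 0.001386²) = 0.001825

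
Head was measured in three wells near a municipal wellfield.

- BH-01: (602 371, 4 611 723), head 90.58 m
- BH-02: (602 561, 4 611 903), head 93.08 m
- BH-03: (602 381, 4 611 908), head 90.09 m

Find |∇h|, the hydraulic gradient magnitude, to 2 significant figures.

Taking BH-01 as reference: BH-02−BH-01 = (190, 180, +2.50); BH-03−BH-01 = (10, 185, -0.49).
Solve a·Δx + b·Δy = Δh: det = 190·185 − 10·180 = 33350.
∂h/∂x = [(+2.50)·185 − (-0.49)·180] / 33350 = +0.01651
∂h/∂y = [190·(-0.49) − 10·(+2.50)] / 33350 = -0.003541
|∇h| = √(0.01651² + -0.003541²) = 0.01689

0.017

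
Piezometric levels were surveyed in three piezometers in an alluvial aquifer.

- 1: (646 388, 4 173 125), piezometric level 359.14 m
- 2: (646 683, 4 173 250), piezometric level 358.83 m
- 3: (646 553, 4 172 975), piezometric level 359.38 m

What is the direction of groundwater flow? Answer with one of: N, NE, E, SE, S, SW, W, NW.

Differences from 1: to 2 (Δx, Δy, Δh) = (295, 125, -0.31); to 3 = (165, -150, +0.24).
Determinant of the coordinate differences = 295·(-150) − 165·125 = -64875.
∂h/∂x = [(-0.31)·(-150) − (+0.24)·125] / -64875 = -0.0002543
∂h/∂y = [295·(+0.24) − 165·(-0.31)] / -64875 = -0.001880
Flow = −∇h = (+0.0002543 east, +0.001880 north), which points north.

N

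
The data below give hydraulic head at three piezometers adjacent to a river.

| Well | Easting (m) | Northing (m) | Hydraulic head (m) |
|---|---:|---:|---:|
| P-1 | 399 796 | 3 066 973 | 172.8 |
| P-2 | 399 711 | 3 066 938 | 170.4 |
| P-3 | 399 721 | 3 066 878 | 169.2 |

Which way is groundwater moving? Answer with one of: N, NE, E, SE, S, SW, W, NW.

Differences from P-1: to P-2 (Δx, Δy, Δh) = (-85, -35, -2.4); to P-3 = (-75, -95, -3.6).
Determinant of the coordinate differences = (-85)·(-95) − (-75)·(-35) = 5450.
∂h/∂x = [(-2.4)·(-95) − (-3.6)·(-35)] / 5450 = +0.01872
∂h/∂y = [(-85)·(-3.6) − (-75)·(-2.4)] / 5450 = +0.02312
Flow = −∇h = (-0.01872 east, -0.02312 north), which points southwest.

SW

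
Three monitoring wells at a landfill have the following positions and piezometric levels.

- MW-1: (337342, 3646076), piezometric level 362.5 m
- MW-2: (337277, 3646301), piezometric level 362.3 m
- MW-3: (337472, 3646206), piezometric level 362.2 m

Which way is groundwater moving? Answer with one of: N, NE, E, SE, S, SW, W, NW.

With h = a·x + b·y + c and MW-1 as origin, the differences give:
  (-65)·a + 225·b = -0.2
  130·a + 130·b = -0.3
Eliminate b (×130 and ×225, subtract): -37700·a = 41.50 → a = ∂h/∂x = -0.001101
Back-substitute: b = ∂h/∂y = -0.001207.
Flow = −∇h = (+0.001101 east, +0.001207 north), which points northeast.

NE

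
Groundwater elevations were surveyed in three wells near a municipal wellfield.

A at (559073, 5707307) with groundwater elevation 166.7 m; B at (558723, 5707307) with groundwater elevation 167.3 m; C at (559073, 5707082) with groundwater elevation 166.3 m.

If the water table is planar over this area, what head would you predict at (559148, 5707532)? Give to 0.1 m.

167.0 m

∂h/∂x = (167.3 − 166.7) / (558723 − 559073) = -0.001714
∂h/∂y = (166.3 − 166.7) / (5707082 − 5707307) = +0.001778
h(559148, 5707532) = 166.7 + (-0.001714)·(75) + (+0.001778)·(225) = 166.7 -0.129 +0.400 = 166.971 m.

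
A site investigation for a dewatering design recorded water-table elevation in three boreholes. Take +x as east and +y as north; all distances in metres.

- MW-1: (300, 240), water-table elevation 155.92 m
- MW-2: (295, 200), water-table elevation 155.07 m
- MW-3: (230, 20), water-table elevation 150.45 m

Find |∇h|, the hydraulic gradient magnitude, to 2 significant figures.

0.027

Taking MW-1 as reference: MW-2−MW-1 = (-5, -40, -0.85); MW-3−MW-1 = (-70, -220, -5.47).
Determinant of the coordinate differences = (-5)·(-220) − (-70)·(-40) = -1700.
∂h/∂x = [(-0.85)·(-220) − (-5.47)·(-40)] / -1700 = +0.01871
∂h/∂y = [(-5)·(-5.47) − (-70)·(-0.85)] / -1700 = +0.01891
|∇h| = √(0.01871² + 0.01891²) = 0.0266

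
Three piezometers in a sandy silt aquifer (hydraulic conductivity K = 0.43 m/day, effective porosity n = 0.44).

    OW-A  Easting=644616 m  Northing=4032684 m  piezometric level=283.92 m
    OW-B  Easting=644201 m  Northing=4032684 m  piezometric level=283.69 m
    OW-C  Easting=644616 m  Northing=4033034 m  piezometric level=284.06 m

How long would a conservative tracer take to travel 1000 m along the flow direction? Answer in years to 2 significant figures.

4100 years

∂h/∂x = (283.69 − 283.92) / (644201 − 644616) = +0.0005542
∂h/∂y = (284.06 − 283.92) / (4033034 − 4032684) = +0.0004000
|∇h| = √(0.0005542² + 0.0004000²) = 0.0006835
Seepage velocity v = K·i/n = 0.43 × 0.0006835 / 0.44 = 0.000668 m/day.
t = 1000 / 0.000668 = 1.497e+06 days = 4.1e+03 years.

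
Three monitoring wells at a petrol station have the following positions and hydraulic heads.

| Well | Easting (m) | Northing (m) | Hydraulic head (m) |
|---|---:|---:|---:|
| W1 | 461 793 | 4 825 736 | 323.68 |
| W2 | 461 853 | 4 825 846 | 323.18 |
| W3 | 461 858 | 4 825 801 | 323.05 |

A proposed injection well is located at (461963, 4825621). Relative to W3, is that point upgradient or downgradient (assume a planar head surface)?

Taking W1 as reference: W2−W1 = (60, 110, -0.50); W3−W1 = (65, 65, -0.63).
Determinant of the coordinate differences = 60·65 − 65·110 = -3250.
∂h/∂x = [(-0.50)·65 − (-0.63)·110] / -3250 = -0.01132
∂h/∂y = [60·(-0.63) − 65·(-0.50)] / -3250 = +0.001631
Head at (461963, 4825621) = 323.68 + (-0.01132)·(170) + (+0.001631)·(-115) = 321.57 m.
That is lower than the 323.05 m at W3, so the point is downgradient.

downgradient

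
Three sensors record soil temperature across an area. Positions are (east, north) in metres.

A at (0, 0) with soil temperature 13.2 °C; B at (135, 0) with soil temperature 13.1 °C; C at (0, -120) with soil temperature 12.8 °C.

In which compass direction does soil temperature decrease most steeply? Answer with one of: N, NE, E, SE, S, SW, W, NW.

S

∂T/∂x = (13.1 − 13.2) / (135 − 0) = -0.0007407
∂T/∂y = (12.8 − 13.2) / (-120 − 0) = +0.003333
Steepest decrease is along −∇f = (+0.0007407 E, -0.003333 N) → south.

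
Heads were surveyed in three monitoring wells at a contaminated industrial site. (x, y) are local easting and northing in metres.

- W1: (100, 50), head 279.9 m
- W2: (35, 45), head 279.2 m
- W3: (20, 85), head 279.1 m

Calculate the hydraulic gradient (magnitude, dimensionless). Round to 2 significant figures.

Differences from W1: to W2 (Δx, Δy, Δh) = (-65, -5, -0.7); to W3 = (-80, 35, -0.8).
Solve a·Δx + b·Δy = Δh: det = (-65)·35 − (-80)·(-5) = -2675.
∂h/∂x = [(-0.7)·35 − (-0.8)·(-5)] / -2675 = +0.01065
∂h/∂y = [(-65)·(-0.8) − (-80)·(-0.7)] / -2675 = +0.001495
|∇h| = √(0.01065² + 0.001495²) = 0.01075

0.011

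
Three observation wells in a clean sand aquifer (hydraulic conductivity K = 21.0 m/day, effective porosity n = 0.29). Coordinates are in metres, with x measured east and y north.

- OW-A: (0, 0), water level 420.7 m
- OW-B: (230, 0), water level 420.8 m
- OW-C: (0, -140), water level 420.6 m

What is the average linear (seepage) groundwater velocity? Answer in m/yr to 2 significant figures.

22 m/yr

∂h/∂x = (420.8 − 420.7) / (230 − 0) = +0.0004348
∂h/∂y = (420.6 − 420.7) / (-140 − 0) = +0.0007143
|∇h| = √(0.0004348² + 0.0007143²) = 0.0008362
Seepage velocity v = K·i/n = 21.0 × 0.0008362 / 0.29 = 0.06055 m/day = 22.12 m/yr.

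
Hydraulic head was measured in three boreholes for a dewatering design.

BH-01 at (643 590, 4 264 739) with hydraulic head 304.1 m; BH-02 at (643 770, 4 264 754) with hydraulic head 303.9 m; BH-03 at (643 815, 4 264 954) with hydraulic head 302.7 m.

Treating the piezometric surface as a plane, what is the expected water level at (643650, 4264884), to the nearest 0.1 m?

303.2 m

With h = a·x + b·y + c and BH-01 as origin, the differences give:
  180·a + 15·b = -0.2
  225·a + 215·b = -1.4
Eliminate b (×215 and ×15, subtract): 35325·a = -22.00 → a = ∂h/∂x = -0.0006228
Back-substitute: b = ∂h/∂y = -0.005860.
h(643650, 4264884) = 304.1 + (-0.0006228)·(60) + (-0.005860)·(145) = 304.1 -0.037 -0.850 = 303.213 m.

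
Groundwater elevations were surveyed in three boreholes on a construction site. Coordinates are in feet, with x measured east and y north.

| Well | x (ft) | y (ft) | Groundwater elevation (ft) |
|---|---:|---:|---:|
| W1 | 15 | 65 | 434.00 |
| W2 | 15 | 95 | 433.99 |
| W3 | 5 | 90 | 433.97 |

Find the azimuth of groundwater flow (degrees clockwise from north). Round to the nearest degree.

279°

Taking W1 as reference: W2−W1 = (0, 30, -0.01); W3−W1 = (-10, 25, -0.03).
Solve a·Δx + b·Δy = Δh: det = 0·25 − (-10)·30 = 300.
∂h/∂x = [(-0.01)·25 − (-0.03)·30] / 300 = +0.002167
∂h/∂y = [0·(-0.03) − (-10)·(-0.01)] / 300 = -0.0003333
Flow direction (−∇h) has components (-0.002167 E, +0.0003333 N).
Azimuth = atan2(E, N) = atan2(-0.002167, +0.0003333) = 278.7° ≈ 279°.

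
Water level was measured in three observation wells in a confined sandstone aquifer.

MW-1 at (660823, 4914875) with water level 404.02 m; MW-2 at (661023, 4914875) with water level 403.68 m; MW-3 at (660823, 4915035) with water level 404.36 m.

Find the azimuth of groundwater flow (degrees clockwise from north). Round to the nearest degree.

141°

∂h/∂x = (403.68 − 404.02) / (661023 − 660823) = -0.001700
∂h/∂y = (404.36 − 404.02) / (4915035 − 4914875) = +0.002125
Flow direction (−∇h) has components (+0.001700 E, -0.002125 N).
Azimuth = atan2(E, N) = atan2(+0.001700, -0.002125) = 141.3° ≈ 141°.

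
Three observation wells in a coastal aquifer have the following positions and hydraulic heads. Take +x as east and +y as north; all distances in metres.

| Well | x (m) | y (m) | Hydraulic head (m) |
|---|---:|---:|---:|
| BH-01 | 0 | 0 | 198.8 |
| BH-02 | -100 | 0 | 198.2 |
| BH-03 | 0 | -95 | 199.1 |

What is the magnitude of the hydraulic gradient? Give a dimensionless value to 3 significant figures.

∂h/∂x = (198.2 − 198.8) / (-100 − 0) = +0.006000
∂h/∂y = (199.1 − 198.8) / (-95 − 0) = -0.003158
|∇h| = √(0.006000² + -0.003158²) = 0.00678

0.00678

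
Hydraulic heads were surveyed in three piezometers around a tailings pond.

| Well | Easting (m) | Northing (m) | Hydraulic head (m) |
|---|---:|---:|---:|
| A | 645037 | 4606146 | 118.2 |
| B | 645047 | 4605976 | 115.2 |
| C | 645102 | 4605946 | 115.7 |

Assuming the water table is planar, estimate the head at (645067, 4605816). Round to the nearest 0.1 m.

Three-point gradient (reference A): Δ to B = (10, -170, -3.0), Δ to C = (65, -200, -2.5).
∂h/∂x = +0.01934, ∂h/∂y = +0.01878 (det = 9050).
h(645067, 4605816) = 118.2 + (+0.01934)·(30) + (+0.01878)·(-330) = 118.2 +0.580 -6.199 = 112.581 m.

112.6 m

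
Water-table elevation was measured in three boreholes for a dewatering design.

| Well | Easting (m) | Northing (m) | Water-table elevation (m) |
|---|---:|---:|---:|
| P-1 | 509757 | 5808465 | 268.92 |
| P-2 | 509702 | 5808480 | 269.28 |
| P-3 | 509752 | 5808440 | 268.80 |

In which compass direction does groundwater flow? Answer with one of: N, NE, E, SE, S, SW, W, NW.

With h = a·x + b·y + c and P-1 as origin, the differences give:
  (-55)·a + 15·b = +0.36
  (-5)·a + (-25)·b = -0.12
Eliminate b (×(-25) and ×15, subtract): 1450·a = -7.200 → a = ∂h/∂x = -0.004966
Back-substitute: b = ∂h/∂y = +0.005793.
Flow = −∇h = (+0.004966 east, -0.005793 north), which points southeast.

SE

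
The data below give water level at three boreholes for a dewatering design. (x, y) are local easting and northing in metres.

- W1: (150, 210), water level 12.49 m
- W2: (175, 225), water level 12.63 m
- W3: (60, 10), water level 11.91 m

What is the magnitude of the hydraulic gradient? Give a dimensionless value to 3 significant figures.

Differences from W1: to W2 (Δx, Δy, Δh) = (25, 15, +0.14); to W3 = (-90, -200, -0.58).
Solve a·Δx + b·Δy = Δh: det = 25·(-200) − (-90)·15 = -3650.
∂h/∂x = [(+0.14)·(-200) − (-0.58)·15] / -3650 = +0.005288
∂h/∂y = [25·(-0.58) − (-90)·(+0.14)] / -3650 = +0.0005205
|∇h| = √(0.005288² + 0.0005205²) = 0.005314

0.00531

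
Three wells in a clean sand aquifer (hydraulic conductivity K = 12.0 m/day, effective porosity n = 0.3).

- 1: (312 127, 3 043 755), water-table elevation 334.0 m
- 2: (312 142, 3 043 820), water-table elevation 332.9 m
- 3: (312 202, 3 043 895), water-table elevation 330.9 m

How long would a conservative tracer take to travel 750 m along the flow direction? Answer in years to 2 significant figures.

2.4 years

Three-point gradient (reference 1): Δ to 2 = (15, 65, -1.1), Δ to 3 = (75, 140, -3.1).
∂h/∂x = -0.01712, ∂h/∂y = -0.01297 (det = -2775).
|∇h| = √(-0.01712² + -0.01297²) = 0.02148
Seepage velocity v = K·i/n = 12.0 × 0.02148 / 0.3 = 0.8592 m/day.
t = 750 / 0.8592 = 872.9 days = 2.39 years.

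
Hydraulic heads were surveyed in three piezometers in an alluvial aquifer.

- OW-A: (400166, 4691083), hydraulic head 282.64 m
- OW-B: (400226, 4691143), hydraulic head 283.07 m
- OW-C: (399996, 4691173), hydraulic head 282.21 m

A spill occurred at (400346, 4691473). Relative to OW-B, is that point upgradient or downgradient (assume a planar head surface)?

upgradient

Taking OW-A as reference: OW-B−OW-A = (60, 60, +0.43); OW-C−OW-A = (-170, 90, -0.43).
Solve a·Δx + b·Δy = Δh: det = 60·90 − (-170)·60 = 15600.
∂h/∂x = [(+0.43)·90 − (-0.43)·60] / 15600 = +0.004135
∂h/∂y = [60·(-0.43) − (-170)·(+0.43)] / 15600 = +0.003032
Head at (400346, 4691473) = 282.64 + (+0.004135)·(180) + (+0.003032)·(390) = 284.57 m.
That is higher than the 283.07 m at OW-B, so the point is upgradient.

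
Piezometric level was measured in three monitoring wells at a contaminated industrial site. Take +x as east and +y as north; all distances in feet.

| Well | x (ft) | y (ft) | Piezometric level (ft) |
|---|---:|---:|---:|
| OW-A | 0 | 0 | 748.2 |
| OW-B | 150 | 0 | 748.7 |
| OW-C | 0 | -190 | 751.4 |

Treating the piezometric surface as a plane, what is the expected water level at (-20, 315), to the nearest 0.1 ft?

742.8 ft

∂h/∂x = (748.7 − 748.2) / (150 − 0) = +0.003333
∂h/∂y = (751.4 − 748.2) / (-190 − 0) = -0.01684
h(-20, 315) = 748.2 + (+0.003333)·(-20) + (-0.01684)·(315) = 748.2 -0.067 -5.305 = 742.828 ft.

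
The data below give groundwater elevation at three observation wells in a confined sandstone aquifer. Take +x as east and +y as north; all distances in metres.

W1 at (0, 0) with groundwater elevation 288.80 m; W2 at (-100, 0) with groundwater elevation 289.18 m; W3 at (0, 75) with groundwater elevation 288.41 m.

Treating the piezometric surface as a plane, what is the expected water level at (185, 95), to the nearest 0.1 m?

287.6 m

∂h/∂x = (289.18 − 288.80) / (-100 − 0) = -0.003800
∂h/∂y = (288.41 − 288.80) / (75 − 0) = -0.005200
h(185, 95) = 288.80 + (-0.003800)·(185) + (-0.005200)·(95) = 288.80 -0.703 -0.494 = 287.603 m.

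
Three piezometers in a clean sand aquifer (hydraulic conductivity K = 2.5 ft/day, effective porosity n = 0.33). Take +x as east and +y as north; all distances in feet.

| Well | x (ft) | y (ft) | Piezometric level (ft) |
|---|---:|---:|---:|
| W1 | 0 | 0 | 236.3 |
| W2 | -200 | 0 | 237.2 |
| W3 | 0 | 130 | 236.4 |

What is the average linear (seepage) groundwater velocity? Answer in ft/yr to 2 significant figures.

∂h/∂x = (237.2 − 236.3) / (-200 − 0) = -0.004500
∂h/∂y = (236.4 − 236.3) / (130 − 0) = +0.0007692
|∇h| = √(-0.004500² + 0.0007692²) = 0.004565
Seepage velocity v = K·i/n = 2.5 × 0.004565 / 0.33 = 0.03458 ft/day = 12.63 ft/yr.

13 ft/yr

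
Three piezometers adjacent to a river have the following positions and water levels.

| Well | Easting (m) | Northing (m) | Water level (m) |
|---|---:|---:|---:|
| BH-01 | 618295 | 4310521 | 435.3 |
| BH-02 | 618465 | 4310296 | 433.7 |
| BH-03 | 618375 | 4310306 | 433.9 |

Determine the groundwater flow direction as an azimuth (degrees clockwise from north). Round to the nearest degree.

165°

Differences from BH-01: to BH-02 (Δx, Δy, Δh) = (170, -225, -1.6); to BH-03 = (80, -215, -1.4).
Determinant of the coordinate differences = 170·(-215) − 80·(-225) = -18550.
∂h/∂x = [(-1.6)·(-215) − (-1.4)·(-225)] / -18550 = -0.001563
∂h/∂y = [170·(-1.4) − 80·(-1.6)] / -18550 = +0.005930
Flow direction (−∇h) has components (+0.001563 E, -0.005930 N).
Azimuth = atan2(E, N) = atan2(+0.001563, -0.005930) = 165.2° ≈ 165°.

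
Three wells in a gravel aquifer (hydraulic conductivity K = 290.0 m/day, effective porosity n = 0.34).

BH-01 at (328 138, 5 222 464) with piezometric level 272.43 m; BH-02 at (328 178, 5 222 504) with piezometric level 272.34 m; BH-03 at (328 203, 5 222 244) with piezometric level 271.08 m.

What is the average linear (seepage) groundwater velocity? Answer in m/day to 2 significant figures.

6.6 m/day

Differences from BH-01: to BH-02 (Δx, Δy, Δh) = (40, 40, -0.09); to BH-03 = (65, -220, -1.35).
Determinant of the coordinate differences = 40·(-220) − 65·40 = -11400.
∂h/∂x = [(-0.09)·(-220) − (-1.35)·40] / -11400 = -0.006474
∂h/∂y = [40·(-1.35) − 65·(-0.09)] / -11400 = +0.004224
|∇h| = √(-0.006474² + 0.004224²) = 0.00773
Seepage velocity v = K·i/n = 290.0 × 0.00773 / 0.34 = 6.593 m/day.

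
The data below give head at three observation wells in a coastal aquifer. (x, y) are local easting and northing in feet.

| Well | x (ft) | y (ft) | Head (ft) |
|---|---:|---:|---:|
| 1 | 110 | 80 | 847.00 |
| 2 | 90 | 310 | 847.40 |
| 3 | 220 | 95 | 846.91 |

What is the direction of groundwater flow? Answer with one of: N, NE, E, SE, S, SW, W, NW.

SE

Taking 1 as reference: 2−1 = (-20, 230, +0.40); 3−1 = (110, 15, -0.09).
Solve a·Δx + b·Δy = Δh: det = (-20)·15 − 110·230 = -25600.
∂h/∂x = [(+0.40)·15 − (-0.09)·230] / -25600 = -0.001043
∂h/∂y = [(-20)·(-0.09) − 110·(+0.40)] / -25600 = +0.001648
Flow = −∇h = (+0.001043 east, -0.001648 north), which points southeast.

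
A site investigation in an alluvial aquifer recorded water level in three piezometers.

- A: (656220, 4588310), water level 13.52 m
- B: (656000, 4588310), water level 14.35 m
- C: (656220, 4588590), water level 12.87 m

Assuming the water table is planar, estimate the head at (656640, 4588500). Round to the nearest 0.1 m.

∂h/∂x = (14.35 − 13.52) / (656000 − 656220) = -0.003773
∂h/∂y = (12.87 − 13.52) / (4588590 − 4588310) = -0.002321
h(656640, 4588500) = 13.52 + (-0.003773)·(420) + (-0.002321)·(190) = 13.52 -1.585 -0.441 = 11.494 m.

11.5 m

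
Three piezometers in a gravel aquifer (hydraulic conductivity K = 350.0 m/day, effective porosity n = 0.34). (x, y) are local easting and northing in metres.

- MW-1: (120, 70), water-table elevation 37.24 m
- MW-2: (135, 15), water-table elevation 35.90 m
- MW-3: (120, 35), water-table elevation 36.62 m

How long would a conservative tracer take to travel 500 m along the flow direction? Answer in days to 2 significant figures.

With h = a·x + b·y + c and MW-1 as origin, the differences give:
  15·a + (-55)·b = -1.34
  0·a + (-35)·b = -0.62
Eliminate b (×(-35) and ×(-55), subtract): -525·a = 12.800 → a = ∂h/∂x = -0.02438
Back-substitute: b = ∂h/∂y = +0.01771.
|∇h| = √(-0.02438² + 0.01771²) = 0.03013
Seepage velocity v = K·i/n = 350.0 × 0.03013 / 0.34 = 31.02 m/day.
t = 500 / 31.02 = 16.12 days.

16 days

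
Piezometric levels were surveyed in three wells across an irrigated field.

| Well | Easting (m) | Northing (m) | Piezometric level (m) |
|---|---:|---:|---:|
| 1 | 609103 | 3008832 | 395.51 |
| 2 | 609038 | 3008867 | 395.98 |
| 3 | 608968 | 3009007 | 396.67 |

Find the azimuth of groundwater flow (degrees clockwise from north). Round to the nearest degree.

106°

Three-point gradient (reference 1): Δ to 2 = (-65, 35, +0.47), Δ to 3 = (-135, 175, +1.16).
∂h/∂x = -0.006263, ∂h/∂y = +0.001797 (det = -6650).
Flow direction (−∇h) has components (+0.006263 E, -0.001797 N).
Azimuth = atan2(E, N) = atan2(+0.006263, -0.001797) = 106.0° ≈ 106°.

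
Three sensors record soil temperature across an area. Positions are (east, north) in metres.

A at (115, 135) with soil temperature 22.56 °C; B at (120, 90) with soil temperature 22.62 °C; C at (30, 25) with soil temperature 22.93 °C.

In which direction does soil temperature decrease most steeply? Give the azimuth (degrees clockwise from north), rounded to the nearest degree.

With T = a·x + b·y + c and A as origin, the differences give:
  5·a + (-45)·b = +0.06
  (-85)·a + (-110)·b = +0.37
Eliminate b (×(-110) and ×(-45), subtract): -4375·a = 10.050 → a = ∂T/∂x = -0.002297
Back-substitute: b = ∂T/∂y = -0.001589.
Steepest decrease is along −∇f: components (+0.002297 E, +0.001589 N).
Azimuth = atan2(+0.002297, +0.001589) = 55.3° ≈ 055°.

055°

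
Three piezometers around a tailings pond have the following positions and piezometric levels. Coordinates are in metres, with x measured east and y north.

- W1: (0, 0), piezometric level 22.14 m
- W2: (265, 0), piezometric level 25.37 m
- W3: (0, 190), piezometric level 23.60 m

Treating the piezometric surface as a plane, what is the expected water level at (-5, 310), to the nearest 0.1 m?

24.5 m

∂h/∂x = (25.37 − 22.14) / (265 − 0) = +0.01219
∂h/∂y = (23.60 − 22.14) / (190 − 0) = +0.007684
h(-5, 310) = 22.14 + (+0.01219)·(-5) + (+0.007684)·(310) = 22.14 -0.061 +2.382 = 24.461 m.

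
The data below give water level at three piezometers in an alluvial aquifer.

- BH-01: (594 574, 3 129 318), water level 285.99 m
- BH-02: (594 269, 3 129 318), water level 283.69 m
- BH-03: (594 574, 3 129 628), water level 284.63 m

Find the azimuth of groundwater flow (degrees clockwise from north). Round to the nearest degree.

300°

∂h/∂x = (283.69 − 285.99) / (594269 − 594574) = +0.007541
∂h/∂y = (284.63 − 285.99) / (3129628 − 3129318) = -0.004387
Flow direction (−∇h) has components (-0.007541 E, +0.004387 N).
Azimuth = atan2(E, N) = atan2(-0.007541, +0.004387) = 300.2° ≈ 300°.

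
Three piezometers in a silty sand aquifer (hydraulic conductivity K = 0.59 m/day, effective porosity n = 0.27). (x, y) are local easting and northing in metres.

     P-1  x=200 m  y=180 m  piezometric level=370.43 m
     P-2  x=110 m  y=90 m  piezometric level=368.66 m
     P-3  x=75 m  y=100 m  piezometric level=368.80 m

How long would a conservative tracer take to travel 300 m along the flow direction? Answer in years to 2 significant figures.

20 years

With h = a·x + b·y + c and P-1 as origin, the differences give:
  (-90)·a + (-90)·b = -1.77
  (-125)·a + (-80)·b = -1.63
Eliminate b (×(-80) and ×(-90), subtract): -4050·a = -5.100 → a = ∂h/∂x = +0.001259
Back-substitute: b = ∂h/∂y = +0.01841.
|∇h| = √(0.001259² + 0.01841²) = 0.01845
Seepage velocity v = K·i/n = 0.59 × 0.01845 / 0.27 = 0.04032 m/day.
t = 300 / 0.04032 = 7440 days = 20.4 years.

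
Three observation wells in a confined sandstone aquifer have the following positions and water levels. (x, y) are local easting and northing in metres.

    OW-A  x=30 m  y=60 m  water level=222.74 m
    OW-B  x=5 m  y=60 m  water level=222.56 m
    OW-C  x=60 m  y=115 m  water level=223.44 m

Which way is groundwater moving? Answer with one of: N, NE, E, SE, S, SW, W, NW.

Taking OW-A as reference: OW-B−OW-A = (-25, 0, -0.18); OW-C−OW-A = (30, 55, +0.70).
Solve a·Δx + b·Δy = Δh: det = (-25)·55 − 30·0 = -1375.
∂h/∂x = [(-0.18)·55 − (+0.70)·0] / -1375 = +0.007200
∂h/∂y = [(-25)·(+0.70) − 30·(-0.18)] / -1375 = +0.008800
Flow = −∇h = (-0.007200 east, -0.008800 north), which points southwest.

SW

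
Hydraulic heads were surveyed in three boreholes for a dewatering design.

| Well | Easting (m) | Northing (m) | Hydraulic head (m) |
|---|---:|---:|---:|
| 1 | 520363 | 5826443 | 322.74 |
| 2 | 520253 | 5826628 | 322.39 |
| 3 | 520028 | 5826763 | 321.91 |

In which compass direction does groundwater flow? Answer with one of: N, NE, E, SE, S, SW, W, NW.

Differences from 1: to 2 (Δx, Δy, Δh) = (-110, 185, -0.35); to 3 = (-335, 320, -0.83).
Solve a·Δx + b·Δy = Δh: det = (-110)·320 − (-335)·185 = 26775.
∂h/∂x = [(-0.35)·320 − (-0.83)·185] / 26775 = +0.001552
∂h/∂y = [(-110)·(-0.83) − (-335)·(-0.35)] / 26775 = -0.0009692
Flow = −∇h = (-0.001552 east, +0.0009692 north), which points northwest.

NW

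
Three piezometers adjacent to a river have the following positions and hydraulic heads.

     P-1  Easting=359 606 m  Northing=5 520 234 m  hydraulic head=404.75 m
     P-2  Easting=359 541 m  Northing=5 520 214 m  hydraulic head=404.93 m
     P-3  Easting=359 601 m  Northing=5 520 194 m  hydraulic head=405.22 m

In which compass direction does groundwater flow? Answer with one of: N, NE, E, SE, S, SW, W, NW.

Differences from P-1: to P-2 (Δx, Δy, Δh) = (-65, -20, +0.18); to P-3 = (-5, -40, +0.47).
Solve a·Δx + b·Δy = Δh: det = (-65)·(-40) − (-5)·(-20) = 2500.
∂h/∂x = [(+0.18)·(-40) − (+0.47)·(-20)] / 2500 = +0.0008800
∂h/∂y = [(-65)·(+0.47) − (-5)·(+0.18)] / 2500 = -0.01186
Flow = −∇h = (-0.0008800 east, +0.01186 north), which points north.

N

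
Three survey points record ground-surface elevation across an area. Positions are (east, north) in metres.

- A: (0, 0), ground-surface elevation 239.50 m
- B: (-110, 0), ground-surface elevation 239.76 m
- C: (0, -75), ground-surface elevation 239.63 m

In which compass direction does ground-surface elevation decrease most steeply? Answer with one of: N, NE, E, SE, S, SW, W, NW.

NE

∂z/∂x = (239.76 − 239.50) / (-110 − 0) = -0.002364
∂z/∂y = (239.63 − 239.50) / (-75 − 0) = -0.001733
Steepest decrease is along −∇f = (+0.002364 E, +0.001733 N) → northeast.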